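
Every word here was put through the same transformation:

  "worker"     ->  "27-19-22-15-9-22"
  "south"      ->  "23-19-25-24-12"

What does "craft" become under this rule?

w is letter #23 and maps to 27: an offset of 4. The number is (letter's place in the alphabet, a=1) + 4.
On craft: c=3→7, r=18→22, a=1→5, f=6→10, t=20→24.

7-22-5-10-24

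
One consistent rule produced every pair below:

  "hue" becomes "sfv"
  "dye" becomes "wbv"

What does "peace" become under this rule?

kvzxv

Each pair mirrors across the alphabet (h↔s, u↔f, e↔v): positions sum to 25. Each letter is replaced by its mirror in the alphabet: a↔z, b↔y, c↔x, and so on (the Atbash cipher).
On peace: p↔k, e↔v, a↔z, c↔x, e↔v.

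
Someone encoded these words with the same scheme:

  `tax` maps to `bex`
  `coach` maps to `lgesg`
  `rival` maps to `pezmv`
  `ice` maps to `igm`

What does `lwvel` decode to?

harsh

The output letters match the input read backwards, each shifted +4: tax reversed is xat. The word is reversed, then every letter is shifted forward by 4.
Decoding lwvel: shift back: l−4=h, w−4=s, v−4=r, e−4=a, l−4=h → hsrah; then reverse → harsh.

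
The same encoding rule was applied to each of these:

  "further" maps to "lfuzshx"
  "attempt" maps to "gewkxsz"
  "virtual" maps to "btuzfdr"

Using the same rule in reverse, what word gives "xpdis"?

It's a Vigenère-style cipher with numeric key [6,11,3]: position i shifts by key[i mod 3].
Undoing it on xpdis: x−6=r, p−11=e, d−3=a, i−6=c, s−11=h.

reach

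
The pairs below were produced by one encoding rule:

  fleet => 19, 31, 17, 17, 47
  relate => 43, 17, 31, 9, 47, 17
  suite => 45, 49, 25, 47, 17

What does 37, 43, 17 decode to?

ore

f(#6)→19 and l(#12)→31: differences scale by 2, so n = 2·pos + 7. Each letter becomes 2×(its alphabet position, a=1..z=26) + 7.
Undoing it on 37, 43, 17: 37→(37−7)÷2=15=o, 43→(43−7)÷2=18=r, 17→(17−7)÷2=5=e.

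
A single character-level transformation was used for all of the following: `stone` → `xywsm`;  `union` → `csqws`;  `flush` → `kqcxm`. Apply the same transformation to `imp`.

The shift depends on letter class: consonant s→x is +5, but vowel o→w is +8. The rule splits by letter class: vowels +8, consonants +5.
On imp: i(vowel)+8=q, m(cons)+5=r, p(cons)+5=u.

qru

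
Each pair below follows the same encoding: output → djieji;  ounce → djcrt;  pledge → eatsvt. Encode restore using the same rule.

gthidgt

Every letter moves 15 places later in the alphabet, wrapping around z→a.
On restore: r+15=g, e+15=t, s+15=h, t+15=i, o+15=d, r+15=g, e+15=t.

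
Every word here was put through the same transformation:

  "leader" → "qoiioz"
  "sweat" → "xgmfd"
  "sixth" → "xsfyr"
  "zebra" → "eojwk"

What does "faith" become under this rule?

It's a Vigenère-style cipher with numeric key [5,10,8]: position i shifts by key[i mod 3].
For faith: f+5=k, a+10=k, i+8=q, t+5=y, h+10=r.

kkqyr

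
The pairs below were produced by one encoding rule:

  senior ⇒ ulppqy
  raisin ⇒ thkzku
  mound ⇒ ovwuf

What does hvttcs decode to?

Shifts by position in senior: pos 0: s→u (+2), pos 1: e→l (+7), pos 2: n→p (+2), pos 3: i→p (+7) — repeating every 2. A repeating key of period 2 is used — shifts +2, +7 over and over.
Decoding hvttcs: h−2=f, v−7=o, t−2=r, t−7=m, c−2=a, s−7=l.

formal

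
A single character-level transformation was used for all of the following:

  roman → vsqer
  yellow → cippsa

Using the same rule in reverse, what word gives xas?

Compare letters: r→v is +4, o→s is +4, m→q is +4 — a constant shift. This is a Caesar cipher with shift 4.
Decoding xas: x−4=t, a−4=w, s−4=o.

two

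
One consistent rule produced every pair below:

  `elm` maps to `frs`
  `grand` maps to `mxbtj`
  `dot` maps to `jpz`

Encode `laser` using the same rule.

rbyfx

The shift depends on letter class: consonant l→r is +6, but vowel e→f is +1. Two shifts are in play — +1 for a/e/i/o/u, +6 for every other letter.
For laser: l(cons)+6=r, a(vowel)+1=b, s(cons)+6=y, e(vowel)+1=f, r(cons)+6=x.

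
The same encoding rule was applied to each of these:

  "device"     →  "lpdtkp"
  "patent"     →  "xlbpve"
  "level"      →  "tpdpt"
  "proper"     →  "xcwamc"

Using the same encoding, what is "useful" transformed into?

cdmqcw

Shifts by position in device: pos 0: d→l (+8), pos 1: e→p (+11), pos 2: v→d (+8), pos 3: i→t (+11) — repeating every 2. A repeating key of period 2 is used — shifts +8, +11 over and over.
Applying it to useful: u+8=c, s+11=d, e+8=m, f+11=q, u+8=c, l+11=w.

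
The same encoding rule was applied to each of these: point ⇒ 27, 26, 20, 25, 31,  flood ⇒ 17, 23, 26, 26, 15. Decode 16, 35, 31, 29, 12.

p is letter #16 and maps to 27: an offset of 11. The number is (letter's place in the alphabet, a=1) + 11.
Decoding 16, 35, 31, 29, 12: 16→(16−11)÷1=5=e, 35→(35−11)÷1=24=x, 31→(31−11)÷1=20=t, 29→(29−11)÷1=18=r, 12→(12−11)÷1=1=a.

extra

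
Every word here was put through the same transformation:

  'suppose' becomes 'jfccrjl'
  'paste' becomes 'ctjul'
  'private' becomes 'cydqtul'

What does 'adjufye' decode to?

s(18)→j(9) and u(20)→f(5) fit y≡11x+19 (mod 26); the inverse of 11 mod 26 is 19. This is an affine cipher: with a=0,…,z=25, each position x becomes (11x+19) mod 26.
Undoing it on adjufye: a(0)→19·(0−19)≡3=d; d(3)→19·(3−19)≡8=i; j(9)→19·(9−19)≡18=s; u(20)→19·(20−19)≡19=t; f(5)→19·(5−19)≡20=u; y(24)→19·(24−19)≡17=r; e(4)→19·(4−19)≡1=b (all mod 26).

disturb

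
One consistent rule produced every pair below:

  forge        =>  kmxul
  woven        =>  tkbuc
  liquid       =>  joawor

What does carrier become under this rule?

xkoxxgi

The output letters match the input read backwards, each shifted +6: forge reversed is egrof. The word is reversed, then every letter is shifted forward by 6.
Applying it to carrier: reverse → reirrac; then shift: r+6=x, e+6=k, i+6=o, r+6=x, r+6=x, a+6=g, c+6=i.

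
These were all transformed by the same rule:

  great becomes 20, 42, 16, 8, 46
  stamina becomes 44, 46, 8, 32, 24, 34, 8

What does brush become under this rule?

10, 42, 48, 44, 22

g(#7)→20 and r(#18)→42: differences scale by 2, so n = 2·pos + 6. With a=1..z=26, the number is 2·pos + 6.
For brush: b=2→10, r=18→42, u=21→48, s=19→44, h=8→22.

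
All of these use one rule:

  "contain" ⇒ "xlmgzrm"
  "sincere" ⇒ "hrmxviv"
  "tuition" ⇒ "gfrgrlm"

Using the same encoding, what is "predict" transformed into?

Each pair mirrors across the alphabet (c↔x, o↔l, n↔m): positions sum to 25. This is the alphabet-reversal cipher (Atbash): a becomes z, b becomes y, etc.
Applying it to predict: p↔k, r↔i, e↔v, d↔w, i↔r, c↔x, t↔g.

kivwrxg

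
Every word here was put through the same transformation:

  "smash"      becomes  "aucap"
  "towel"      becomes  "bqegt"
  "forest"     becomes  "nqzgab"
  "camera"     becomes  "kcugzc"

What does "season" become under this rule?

agcaqv

The shift depends on letter class: consonant s→a is +8, but vowel a→c is +2. Two shifts are in play — +2 for a/e/i/o/u, +8 for every other letter.
On season: s(cons)+8=a, e(vowel)+2=g, a(vowel)+2=c, s(cons)+8=a, o(vowel)+2=q, n(cons)+8=v.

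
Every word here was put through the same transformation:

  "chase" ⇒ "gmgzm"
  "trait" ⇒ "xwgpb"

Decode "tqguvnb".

planner

In chase: c→g is +4, h→m is +5, a→g is +6, s→z is +7 — the shift increases by 1 each position. Each letter shifts forward by (position + 4), i.e. 4, 5, 6, … — the shift grows by one for each successive letter.
Decoding tqguvnb: t−4=p, q−5=l, g−6=a, u−7=n, v−8=n, n−9=e, b−10=r.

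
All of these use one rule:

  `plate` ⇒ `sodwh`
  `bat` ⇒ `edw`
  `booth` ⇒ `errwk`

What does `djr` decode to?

ago

Compare letters: p→s is +3, l→o is +3, a→d is +3 — a constant shift. This is a Caesar cipher with shift 3.
Undoing it on djr: d−3=a, j−3=g, r−3=o.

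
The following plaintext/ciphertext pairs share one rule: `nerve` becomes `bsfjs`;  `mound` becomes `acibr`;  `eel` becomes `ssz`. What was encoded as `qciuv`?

cough

Compare letters: n→b is +14, e→s is +14, r→f is +14 — a constant shift. This is a Caesar cipher with shift 14.
Decoding qciuv: q−14=c, c−14=o, i−14=u, u−14=g, v−14=h.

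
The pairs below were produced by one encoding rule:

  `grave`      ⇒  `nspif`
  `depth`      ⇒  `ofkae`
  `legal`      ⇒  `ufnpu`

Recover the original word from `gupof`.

blade

This is an affine cipher: with a=0,…,z=25, each position x becomes (17x+15) mod 26.
Undoing it on gupof: g(6)→23·(6−15)≡1=b; u(20)→23·(20−15)≡11=l; p(15)→23·(15−15)≡0=a; o(14)→23·(14−15)≡3=d; f(5)→23·(5−15)≡4=e (all mod 26).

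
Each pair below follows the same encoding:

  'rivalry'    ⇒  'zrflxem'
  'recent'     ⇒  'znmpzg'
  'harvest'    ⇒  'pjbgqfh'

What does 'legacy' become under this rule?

tnqlol

In rivalry: r→z is +8, i→r is +9, v→f is +10, a→l is +11 — the shift increases by 1 each position. Each letter shifts forward by (position + 8), i.e. 8, 9, 10, … — the shift grows by one for each successive letter.
For legacy: l+8=t, e+9=n, g+10=q, a+11=l, c+12=o, y+13=l.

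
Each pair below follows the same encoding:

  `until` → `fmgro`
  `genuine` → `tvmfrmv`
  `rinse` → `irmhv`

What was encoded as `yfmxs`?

Letters are reflected about the middle of the alphabet (position → 25−position): Atbash.
Decoding yfmxs: y↔b, f↔u, m↔n, x↔c, s↔h.

bunch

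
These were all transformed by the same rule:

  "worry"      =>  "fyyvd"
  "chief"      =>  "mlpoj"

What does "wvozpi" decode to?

bishop

Two steps: reverse the string, then apply a Caesar shift of +7.
Reversing it on wvozpi: shift back: w−7=p, v−7=o, o−7=h, z−7=s, p−7=i, i−7=b → pohsib; then reverse → bishop.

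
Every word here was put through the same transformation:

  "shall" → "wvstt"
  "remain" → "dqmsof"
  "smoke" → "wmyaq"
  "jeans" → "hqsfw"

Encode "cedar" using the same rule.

eqxsd

s(18)→w(22) and h(7)→v(21) fit y≡19x+18 (mod 26); the inverse of 19 mod 26 is 11. Treating letters as 0–25, the rule is x ↦ 19x + 18 (mod 26).
Applying it to cedar: c(2)→19·2+18≡4=e; e(4)→19·4+18≡16=q; d(3)→19·3+18≡23=x; a(0)→19·0+18≡18=s; r(17)→19·17+18≡3=d (all mod 26).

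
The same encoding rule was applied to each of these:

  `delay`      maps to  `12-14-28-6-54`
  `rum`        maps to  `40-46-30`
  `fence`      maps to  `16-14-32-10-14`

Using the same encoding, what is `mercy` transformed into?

30-14-40-10-54

d(#4)→12 and e(#5)→14: differences scale by 2, so n = 2·pos + 4. With a=1..z=26, the number is 2·pos + 4.
Applying it to mercy: m=13→30, e=5→14, r=18→40, c=3→10, y=25→54.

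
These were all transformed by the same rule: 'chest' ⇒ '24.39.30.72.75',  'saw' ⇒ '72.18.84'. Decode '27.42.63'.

With a=1..z=26, the number is 3·pos + 15.
Decoding 27.42.63: 27→(27−15)÷3=4=d, 42→(42−15)÷3=9=i, 63→(63−15)÷3=16=p.

dip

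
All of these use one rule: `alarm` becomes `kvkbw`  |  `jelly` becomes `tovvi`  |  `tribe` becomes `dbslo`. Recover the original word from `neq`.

Compare letters: a→k is +10, l→v is +10, a→k is +10 — a constant shift. This is a Caesar cipher with shift 10.
Reversing it on neq: n−10=d, e−10=u, q−10=g.

dug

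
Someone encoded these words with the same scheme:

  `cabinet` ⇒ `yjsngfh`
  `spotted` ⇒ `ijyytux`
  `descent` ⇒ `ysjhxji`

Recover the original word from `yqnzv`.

The output letters match the input read backwards, each shifted +5: cabinet reversed is tenibac. The word is reversed, then every letter is shifted forward by 5.
Undoing it on yqnzv: shift back: y−5=t, q−5=l, n−5=i, z−5=u, v−5=q → tliuq; then reverse → quilt.

quilt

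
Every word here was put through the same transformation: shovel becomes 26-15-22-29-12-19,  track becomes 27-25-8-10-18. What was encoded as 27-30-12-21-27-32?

s is letter #19 and maps to 26: an offset of 7. The number is (letter's place in the alphabet, a=1) + 7.
Undoing it on 27-30-12-21-27-32: 27→(27−7)÷1=20=t, 30→(30−7)÷1=23=w, 12→(12−7)÷1=5=e, 21→(21−7)÷1=14=n, 27→(27−7)÷1=20=t, 32→(32−7)÷1=25=y.

twenty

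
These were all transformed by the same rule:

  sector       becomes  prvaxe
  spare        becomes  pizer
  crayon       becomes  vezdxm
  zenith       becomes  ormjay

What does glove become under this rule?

nqxwr

s(18)→p(15) and e(4)→r(17) fit y≡11x+25 (mod 26); the inverse of 11 mod 26 is 19. Each letter's alphabet position (a=0..z=25) is mapped through 11·x+25 mod 26 — an affine cipher.
On glove: g(6)→11·6+25≡13=n; l(11)→11·11+25≡16=q; o(14)→11·14+25≡23=x; v(21)→11·21+25≡22=w; e(4)→11·4+25≡17=r (all mod 26).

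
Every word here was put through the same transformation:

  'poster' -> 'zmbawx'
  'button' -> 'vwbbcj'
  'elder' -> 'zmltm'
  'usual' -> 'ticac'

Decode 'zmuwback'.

customer

Two steps: reverse the string, then apply a Caesar shift of +8.
Undoing it on zmuwback: shift back: z−8=r, m−8=e, u−8=m, w−8=o, b−8=t, a−8=s, c−8=u, k−8=c → remotsuc; then reverse → customer.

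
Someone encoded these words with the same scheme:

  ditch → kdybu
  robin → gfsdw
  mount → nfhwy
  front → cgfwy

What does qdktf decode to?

video

Treating letters as 0–25, the rule is x ↦ 9x + 9 (mod 26).
Reversing it on qdktf: q(16)→3·(16−9)≡21=v; d(3)→3·(3−9)≡8=i; k(10)→3·(10−9)≡3=d; t(19)→3·(19−9)≡4=e; f(5)→3·(5−9)≡14=o (all mod 26).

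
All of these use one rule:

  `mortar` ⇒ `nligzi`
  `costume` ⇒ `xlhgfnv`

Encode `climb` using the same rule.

xorny

Each pair mirrors across the alphabet (m↔n, o↔l, r↔i): positions sum to 25. Letters are reflected about the middle of the alphabet (position → 25−position): Atbash.
On climb: c↔x, l↔o, i↔r, m↔n, b↔y.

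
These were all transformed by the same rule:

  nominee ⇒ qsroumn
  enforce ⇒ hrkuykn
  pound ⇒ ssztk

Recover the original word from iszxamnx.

In nominee: n→q is +3, o→s is +4, m→r is +5, i→o is +6 — the shift increases by 1 each position. The shift increases by 1 at each position, starting from +3: 3, 4, 5, ….
Undoing it on iszxamnx: i−3=f, s−4=o, z−5=u, x−6=r, a−7=t, m−8=e, n−9=e, x−10=n.

fourteen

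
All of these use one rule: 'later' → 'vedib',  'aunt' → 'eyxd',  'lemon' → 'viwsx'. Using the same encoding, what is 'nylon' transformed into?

The shift depends on letter class: consonant l→v is +10, but vowel a→e is +4. Vowels shift forward by 4 and consonants shift forward by 10.
For nylon: n(cons)+10=x, y(cons)+10=i, l(cons)+10=v, o(vowel)+4=s, n(cons)+10=x.

xivsx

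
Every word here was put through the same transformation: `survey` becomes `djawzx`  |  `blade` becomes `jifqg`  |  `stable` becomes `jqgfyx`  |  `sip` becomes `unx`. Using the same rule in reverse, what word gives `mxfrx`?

smash

The output letters match the input read backwards, each shifted +5: survey reversed is yevrus. Two steps: reverse the string, then apply a Caesar shift of +5.
Decoding mxfrx: shift back: m−5=h, x−5=s, f−5=a, r−5=m, x−5=s → hsams; then reverse → smash.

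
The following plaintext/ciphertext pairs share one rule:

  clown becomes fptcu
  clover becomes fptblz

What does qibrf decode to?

In clown: c→f is +3, l→p is +4, o→t is +5, w→c is +6 — the shift increases by 1 each position. Letter i (0-indexed) is shifted by i+3, so successive shifts are 3, 4, 5, ….
Undoing it on qibrf: q−3=n, i−4=e, b−5=w, r−6=l, f−7=y.

newly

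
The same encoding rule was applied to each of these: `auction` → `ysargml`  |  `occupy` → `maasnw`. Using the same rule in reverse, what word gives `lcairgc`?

Every letter moves 24 places later in the alphabet, wrapping around z→a.
Reversing it on lcairgc: l−24=n, c−24=e, a−24=c, i−24=k, r−24=t, g−24=i, c−24=e.

necktie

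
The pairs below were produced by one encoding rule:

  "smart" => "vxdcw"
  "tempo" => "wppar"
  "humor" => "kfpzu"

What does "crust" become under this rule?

Shifts by position in smart: pos 0: s→v (+3), pos 1: m→x (+11), pos 2: a→d (+3), pos 3: r→c (+11) — repeating every 2. The shifts repeat in a cycle of length 2: positions 0,1,… shift by +3, +11, then the pattern repeats.
Applying it to crust: c+3=f, r+11=c, u+3=x, s+11=d, t+3=w.

fcxdw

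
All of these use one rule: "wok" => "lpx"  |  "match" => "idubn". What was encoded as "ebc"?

The output letters match the input read backwards, each shifted +1: wok reversed is kow. The word is reversed, then every letter is shifted forward by 1.
Reversing it on ebc: shift back: e−1=d, b−1=a, c−1=b → dab; then reverse → bad.

bad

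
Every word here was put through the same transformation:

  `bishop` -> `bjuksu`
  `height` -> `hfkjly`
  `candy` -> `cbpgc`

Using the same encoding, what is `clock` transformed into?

cmqfo

In bishop: b→b is +0, i→j is +1, s→u is +2, h→k is +3 — the shift increases by 1 each position. The shift increases by 1 at each position, starting from +0: 0, 1, 2, ….
Applying it to clock: c+0=c, l+1=m, o+2=q, c+3=f, k+4=o.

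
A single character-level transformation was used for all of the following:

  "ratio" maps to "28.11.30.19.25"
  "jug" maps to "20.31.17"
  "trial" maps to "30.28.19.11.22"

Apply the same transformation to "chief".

r is letter #18 and maps to 28: an offset of 10. Letters become their 1-based position plus 10 (so a→11, b→12, …).
Applying it to chief: c=3→13, h=8→18, i=9→19, e=5→15, f=6→16.

13.18.19.15.16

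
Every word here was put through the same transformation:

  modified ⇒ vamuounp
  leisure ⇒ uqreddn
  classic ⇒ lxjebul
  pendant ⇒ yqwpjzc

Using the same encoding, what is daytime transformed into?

Shifts by position in modified: pos 0: m→v (+9), pos 1: o→a (+12), pos 2: d→m (+9), pos 3: i→u (+12) — repeating every 2. The shifts repeat in a cycle of length 2: positions 0,1,… shift by +9, +12, then the pattern repeats.
On daytime: d+9=m, a+12=m, y+9=h, t+12=f, i+9=r, m+12=y, e+9=n.

mmhfryn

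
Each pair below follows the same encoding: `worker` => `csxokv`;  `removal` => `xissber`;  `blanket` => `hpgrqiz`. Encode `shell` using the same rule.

Shifts by position in worker: pos 0: w→c (+6), pos 1: o→s (+4), pos 2: r→x (+6), pos 3: k→o (+4) — repeating every 2. A repeating key of period 2 is used — shifts +6, +4 over and over.
Applying it to shell: s+6=y, h+4=l, e+6=k, l+4=p, l+6=r.

ylkpr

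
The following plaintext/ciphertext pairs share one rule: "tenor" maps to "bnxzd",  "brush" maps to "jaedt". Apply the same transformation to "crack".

kaknw

In tenor: t→b is +8, e→n is +9, n→x is +10, o→z is +11 — the shift increases by 1 each position. Each letter shifts forward by (position + 8), i.e. 8, 9, 10, … — the shift grows by one for each successive letter.
On crack: c+8=k, r+9=a, a+10=k, c+11=n, k+12=w.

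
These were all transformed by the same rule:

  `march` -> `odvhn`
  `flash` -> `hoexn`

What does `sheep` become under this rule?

ukijv

Each letter shifts forward by (position + 2), i.e. 2, 3, 4, … — the shift grows by one for each successive letter.
Applying it to sheep: s+2=u, h+3=k, e+4=i, e+5=j, p+6=v.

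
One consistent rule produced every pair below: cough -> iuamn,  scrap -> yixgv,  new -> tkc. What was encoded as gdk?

Compare letters: c→i is +6, o→u is +6, u→a is +6 — a constant shift. This is a Caesar cipher with shift 6.
Undoing it on gdk: g−6=a, d−6=x, k−6=e.

axe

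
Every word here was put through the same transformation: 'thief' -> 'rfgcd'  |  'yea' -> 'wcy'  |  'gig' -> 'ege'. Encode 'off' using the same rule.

Compare letters: t→r is +24, h→f is +24, i→g is +24 — a constant shift. Every letter moves 24 places later in the alphabet, wrapping around z→a.
On off: o+24=m, f+24=d, f+24=d.

mdd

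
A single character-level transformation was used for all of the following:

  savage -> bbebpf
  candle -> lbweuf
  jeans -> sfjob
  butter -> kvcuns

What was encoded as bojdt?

A repeating key of period 2 is used — shifts +9, +1 over and over.
Decoding bojdt: b−9=s, o−1=n, j−9=a, d−1=c, t−9=k.

snack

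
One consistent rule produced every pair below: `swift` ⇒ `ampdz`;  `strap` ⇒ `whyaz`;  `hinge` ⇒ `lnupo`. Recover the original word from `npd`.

The word is reversed, then every letter is shifted forward by 7.
Reversing it on npd: shift back: n−7=g, p−7=i, d−7=w → giw; then reverse → wig.

wig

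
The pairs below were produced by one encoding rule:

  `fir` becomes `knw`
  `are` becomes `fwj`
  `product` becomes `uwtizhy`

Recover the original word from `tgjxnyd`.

obesity

It's a constant shift of +5 (ROT5).
Undoing it on tgjxnyd: t−5=o, g−5=b, j−5=e, x−5=s, n−5=i, y−5=t, d−5=y.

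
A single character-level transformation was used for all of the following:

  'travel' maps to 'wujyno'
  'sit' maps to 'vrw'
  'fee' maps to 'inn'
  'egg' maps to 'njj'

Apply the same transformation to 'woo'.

zxx

The shift depends on letter class: consonant t→w is +3, but vowel a→j is +9. Two shifts are in play — +9 for a/e/i/o/u, +3 for every other letter.
For woo: w(cons)+3=z, o(vowel)+9=x, o(vowel)+9=x.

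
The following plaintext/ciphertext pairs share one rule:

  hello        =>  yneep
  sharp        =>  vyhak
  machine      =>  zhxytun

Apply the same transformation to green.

h(7)→y(24) and e(4)→n(13) fit y≡21x+7 (mod 26); the inverse of 21 mod 26 is 5. Treating letters as 0–25, the rule is x ↦ 21x + 7 (mod 26).
For green: g(6)→21·6+7≡3=d; r(17)→21·17+7≡0=a; e(4)→21·4+7≡13=n; e(4)→21·4+7≡13=n; n(13)→21·13+7≡20=u (all mod 26).

dannu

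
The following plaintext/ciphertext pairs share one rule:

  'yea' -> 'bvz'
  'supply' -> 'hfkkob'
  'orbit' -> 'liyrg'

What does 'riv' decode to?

This is the alphabet-reversal cipher (Atbash): a becomes z, b becomes y, etc.
Undoing it on riv: r↔i, i↔r, v↔e.

ire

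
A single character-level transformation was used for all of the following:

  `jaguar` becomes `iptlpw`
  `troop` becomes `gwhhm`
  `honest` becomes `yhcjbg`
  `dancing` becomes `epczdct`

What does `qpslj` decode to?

j(9)→i(8) and a(0)→p(15) fit y≡5x+15 (mod 26); the inverse of 5 mod 26 is 21. This is an affine cipher: with a=0,…,z=25, each position x becomes (5x+15) mod 26.
Undoing it on qpslj: q(16)→21·(16−15)≡21=v; p(15)→21·(15−15)≡0=a; s(18)→21·(18−15)≡11=l; l(11)→21·(11−15)≡20=u; j(9)→21·(9−15)≡4=e (all mod 26).

value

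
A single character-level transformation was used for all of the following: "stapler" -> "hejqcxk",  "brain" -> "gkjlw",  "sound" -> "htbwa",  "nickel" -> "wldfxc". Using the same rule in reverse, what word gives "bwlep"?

unity

s(18)→h(7) and t(19)→e(4) fit y≡23x+9 (mod 26); the inverse of 23 mod 26 is 17. This is an affine cipher: with a=0,…,z=25, each position x becomes (23x+9) mod 26.
Undoing it on bwlep: b(1)→17·(1−9)≡20=u; w(22)→17·(22−9)≡13=n; l(11)→17·(11−9)≡8=i; e(4)→17·(4−9)≡19=t; p(15)→17·(15−9)≡24=y (all mod 26).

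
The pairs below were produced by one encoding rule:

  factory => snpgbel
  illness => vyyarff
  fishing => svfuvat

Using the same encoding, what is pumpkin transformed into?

chzcxva

Compare letters: f→s is +13, a→n is +13, c→p is +13 — a constant shift. This is a Caesar cipher with shift 13.
On pumpkin: p+13=c, u+13=h, m+13=z, p+13=c, k+13=x, i+13=v, n+13=a.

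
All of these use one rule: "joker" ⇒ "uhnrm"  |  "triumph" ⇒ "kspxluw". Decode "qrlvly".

The output letters match the input read backwards, each shifted +3: joker reversed is rekoj. The word is reversed, then every letter is shifted forward by 3.
Undoing it on qrlvly: shift back: q−3=n, r−3=o, l−3=i, v−3=s, l−3=i, y−3=v → noisiv; then reverse → vision.

vision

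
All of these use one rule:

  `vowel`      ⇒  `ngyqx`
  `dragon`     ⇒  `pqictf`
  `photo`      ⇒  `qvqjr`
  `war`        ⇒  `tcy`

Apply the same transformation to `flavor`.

The output letters match the input read backwards, each shifted +2: vowel reversed is lewov. Two steps: reverse the string, then apply a Caesar shift of +2.
For flavor: reverse → rovalf; then shift: r+2=t, o+2=q, v+2=x, a+2=c, l+2=n, f+2=h.

tqxcnh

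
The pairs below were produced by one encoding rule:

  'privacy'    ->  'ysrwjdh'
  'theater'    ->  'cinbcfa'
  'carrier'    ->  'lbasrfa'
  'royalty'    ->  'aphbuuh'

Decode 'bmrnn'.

slime

Shifts by position in privacy: pos 0: p→y (+9), pos 1: r→s (+1), pos 2: i→r (+9), pos 3: v→w (+1) — repeating every 2. The shifts repeat in a cycle of length 2: positions 0,1,… shift by +9, +1, then the pattern repeats.
Reversing it on bmrnn: b−9=s, m−1=l, r−9=i, n−1=m, n−9=e.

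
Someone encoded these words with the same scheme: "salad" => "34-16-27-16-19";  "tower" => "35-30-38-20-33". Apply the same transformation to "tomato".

35-30-28-16-35-30

s is letter #19 and maps to 34: an offset of 15. Each letter is replaced by its alphabet position (a=1..z=26) + 15.
On tomato: t=20→35, o=15→30, m=13→28, a=1→16, t=20→35, o=15→30.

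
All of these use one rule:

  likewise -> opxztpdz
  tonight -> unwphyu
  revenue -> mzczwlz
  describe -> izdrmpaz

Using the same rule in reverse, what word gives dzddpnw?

l(11)→o(14) and i(8)→p(15) fit y≡17x+9 (mod 26); the inverse of 17 mod 26 is 23. This is an affine cipher: with a=0,…,z=25, each position x becomes (17x+9) mod 26.
Decoding dzddpnw: d(3)→23·(3−9)≡18=s; z(25)→23·(25−9)≡4=e; d(3)→23·(3−9)≡18=s; d(3)→23·(3−9)≡18=s; p(15)→23·(15−9)≡8=i; n(13)→23·(13−9)≡14=o; w(22)→23·(22−9)≡13=n (all mod 26).

session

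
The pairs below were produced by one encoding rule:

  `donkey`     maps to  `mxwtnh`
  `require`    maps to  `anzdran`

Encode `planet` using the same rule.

yujwnc

Each letter is shifted forward by 9 in the alphabet (a Caesar shift of +9).
Applying it to planet: p+9=y, l+9=u, a+9=j, n+9=w, e+9=n, t+9=c.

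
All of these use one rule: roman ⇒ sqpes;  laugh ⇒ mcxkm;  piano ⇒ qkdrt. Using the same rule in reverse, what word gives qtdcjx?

Letter i (0-indexed) is shifted by i+1, so successive shifts are 1, 2, 3, ….
Decoding qtdcjx: q−1=p, t−2=r, d−3=a, c−4=y, j−5=e, x−6=r.

prayer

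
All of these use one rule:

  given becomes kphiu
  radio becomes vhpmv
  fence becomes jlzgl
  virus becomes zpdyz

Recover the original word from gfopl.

Shifts by position in given: pos 0: g→k (+4), pos 1: i→p (+7), pos 2: v→h (+12), pos 3: e→i (+4), pos 4: n→u (+7) — repeating every 3. It's a Vigenère-style cipher with numeric key [4,7,12]: position i shifts by key[i mod 3].
Decoding gfopl: g−4=c, f−7=y, o−12=c, p−4=l, l−7=e.

cycle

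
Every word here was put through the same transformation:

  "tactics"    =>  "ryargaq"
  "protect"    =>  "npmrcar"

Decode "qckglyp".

Compare letters: t→r is +24, a→y is +24, c→a is +24 — a constant shift. This is a Caesar cipher with shift 24.
Decoding qckglyp: q−24=s, c−24=e, k−24=m, g−24=i, l−24=n, y−24=a, p−24=r.

seminar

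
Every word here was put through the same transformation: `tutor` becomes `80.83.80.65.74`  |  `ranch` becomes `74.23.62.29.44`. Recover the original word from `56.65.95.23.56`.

Each letter becomes 3×(its alphabet position, a=1..z=26) + 20.
Decoding 56.65.95.23.56: 56→(56−20)÷3=12=l, 65→(65−20)÷3=15=o, 95→(95−20)÷3=25=y, 23→(23−20)÷3=1=a, 56→(56−20)÷3=12=l.

loyal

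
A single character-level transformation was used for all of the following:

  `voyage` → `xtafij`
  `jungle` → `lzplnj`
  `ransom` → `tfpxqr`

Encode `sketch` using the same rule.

Shifts by position in voyage: pos 0: v→x (+2), pos 1: o→t (+5), pos 2: y→a (+2), pos 3: a→f (+5) — repeating every 2. It's a Vigenère-style cipher with numeric key [2,5]: position i shifts by key[i mod 2].
On sketch: s+2=u, k+5=p, e+2=g, t+5=y, c+2=e, h+5=m.

upgyem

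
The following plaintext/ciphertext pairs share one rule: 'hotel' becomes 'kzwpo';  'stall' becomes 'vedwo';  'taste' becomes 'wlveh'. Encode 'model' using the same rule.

pzgpo

Shifts by position in hotel: pos 0: h→k (+3), pos 1: o→z (+11), pos 2: t→w (+3), pos 3: e→p (+11) — repeating every 2. The shifts repeat in a cycle of length 2: positions 0,1,… shift by +3, +11, then the pattern repeats.
For model: m+3=p, o+11=z, d+3=g, e+11=p, l+3=o.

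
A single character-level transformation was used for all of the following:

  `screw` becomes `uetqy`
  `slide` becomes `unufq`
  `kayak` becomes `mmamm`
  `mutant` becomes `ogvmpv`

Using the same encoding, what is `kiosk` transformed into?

Vowels shift forward by 12 and consonants shift forward by 2.
On kiosk: k(cons)+2=m, i(vowel)+12=u, o(vowel)+12=a, s(cons)+2=u, k(cons)+2=m.

muaum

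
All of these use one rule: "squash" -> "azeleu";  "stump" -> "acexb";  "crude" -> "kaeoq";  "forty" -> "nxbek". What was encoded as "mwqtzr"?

engine

The shift increases by 1 at each position, starting from +8: 8, 9, 10, ….
Undoing it on mwqtzr: m−8=e, w−9=n, q−10=g, t−11=i, z−12=n, r−13=e.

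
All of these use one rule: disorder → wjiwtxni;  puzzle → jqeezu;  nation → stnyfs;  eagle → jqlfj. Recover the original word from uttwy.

The output letters match the input read backwards, each shifted +5: disorder reversed is redrosid. Read the word backwards and shift each letter +5.
Decoding uttwy: shift back: u−5=p, t−5=o, t−5=o, w−5=r, y−5=t → poort; then reverse → troop.

troop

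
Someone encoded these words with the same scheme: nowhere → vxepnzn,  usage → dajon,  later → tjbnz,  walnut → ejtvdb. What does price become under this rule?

xzrkn

Two shifts are in play — +9 for a/e/i/o/u, +8 for every other letter.
For price: p(cons)+8=x, r(cons)+8=z, i(vowel)+9=r, c(cons)+8=k, e(vowel)+9=n.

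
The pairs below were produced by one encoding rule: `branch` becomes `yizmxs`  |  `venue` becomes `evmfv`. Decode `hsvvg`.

Each pair mirrors across the alphabet (b↔y, r↔i, a↔z): positions sum to 25. Letters are reflected about the middle of the alphabet (position → 25−position): Atbash.
Decoding hsvvg: h↔s, s↔h, v↔e, v↔e, g↔t.

sheet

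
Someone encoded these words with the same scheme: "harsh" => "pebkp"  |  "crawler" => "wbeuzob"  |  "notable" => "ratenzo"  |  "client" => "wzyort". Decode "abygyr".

origin

h(7)→p(15) and a(0)→e(4) fit y≡9x+4 (mod 26); the inverse of 9 mod 26 is 3. Each letter's alphabet position (a=0..z=25) is mapped through 9·x+4 mod 26 — an affine cipher.
Decoding abygyr: a(0)→3·(0−4)≡14=o; b(1)→3·(1−4)≡17=r; y(24)→3·(24−4)≡8=i; g(6)→3·(6−4)≡6=g; y(24)→3·(24−4)≡8=i; r(17)→3·(17−4)≡13=n (all mod 26).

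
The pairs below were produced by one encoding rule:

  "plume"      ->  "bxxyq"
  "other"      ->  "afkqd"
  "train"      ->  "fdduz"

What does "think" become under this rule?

Shifts by position in plume: pos 0: p→b (+12), pos 1: l→x (+12), pos 2: u→x (+3), pos 3: m→y (+12), pos 4: e→q (+12) — repeating every 3. It's a Vigenère-style cipher with numeric key [12,12,3]: position i shifts by key[i mod 3].
Applying it to think: t+12=f, h+12=t, i+3=l, n+12=z, k+12=w.

ftlzw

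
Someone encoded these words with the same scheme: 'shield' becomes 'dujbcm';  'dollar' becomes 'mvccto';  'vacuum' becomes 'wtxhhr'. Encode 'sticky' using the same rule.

s(18)→d(3) and h(7)→u(20) fit y≡15x+19 (mod 26); the inverse of 15 mod 26 is 7. Treating letters as 0–25, the rule is x ↦ 15x + 19 (mod 26).
For sticky: s(18)→15·18+19≡3=d; t(19)→15·19+19≡18=s; i(8)→15·8+19≡9=j; c(2)→15·2+19≡23=x; k(10)→15·10+19≡13=n; y(24)→15·24+19≡15=p (all mod 26).

dsjxnp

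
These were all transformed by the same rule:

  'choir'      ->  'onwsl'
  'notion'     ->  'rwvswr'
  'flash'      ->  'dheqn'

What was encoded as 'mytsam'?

This is an affine cipher: with a=0,…,z=25, each position x becomes (5x+4) mod 26.
Undoing it on mytsam: m(12)→21·(12−4)≡12=m; y(24)→21·(24−4)≡4=e; t(19)→21·(19−4)≡3=d; s(18)→21·(18−4)≡8=i; a(0)→21·(0−4)≡20=u; m(12)→21·(12−4)≡12=m (all mod 26).

medium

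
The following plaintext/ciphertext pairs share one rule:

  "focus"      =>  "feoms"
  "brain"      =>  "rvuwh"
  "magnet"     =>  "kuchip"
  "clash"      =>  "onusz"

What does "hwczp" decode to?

f(5)→f(5) and o(14)→e(4) fit y≡23x+20 (mod 26); the inverse of 23 mod 26 is 17. This is an affine cipher: with a=0,…,z=25, each position x becomes (23x+20) mod 26.
Reversing it on hwczp: h(7)→17·(7−20)≡13=n; w(22)→17·(22−20)≡8=i; c(2)→17·(2−20)≡6=g; z(25)→17·(25−20)≡7=h; p(15)→17·(15−20)≡19=t (all mod 26).

night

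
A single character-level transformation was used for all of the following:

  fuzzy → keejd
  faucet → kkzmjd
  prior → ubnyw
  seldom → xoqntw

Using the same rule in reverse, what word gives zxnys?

Shifts by position in fuzzy: pos 0: f→k (+5), pos 1: u→e (+10), pos 2: z→e (+5), pos 3: z→j (+10) — repeating every 2. The shifts repeat in a cycle of length 2: positions 0,1,… shift by +5, +10, then the pattern repeats.
Undoing it on zxnys: z−5=u, x−10=n, n−5=i, y−10=o, s−5=n.

union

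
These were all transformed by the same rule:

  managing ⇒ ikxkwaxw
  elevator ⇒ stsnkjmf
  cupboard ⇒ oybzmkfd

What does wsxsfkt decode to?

m(12)→i(8) and a(0)→k(10) fit y≡15x+10 (mod 26); the inverse of 15 mod 26 is 7. Treating letters as 0–25, the rule is x ↦ 15x + 10 (mod 26).
Decoding wsxsfkt: w(22)→7·(22−10)≡6=g; s(18)→7·(18−10)≡4=e; x(23)→7·(23−10)≡13=n; s(18)→7·(18−10)≡4=e; f(5)→7·(5−10)≡17=r; k(10)→7·(10−10)≡0=a; t(19)→7·(19−10)≡11=l (all mod 26).

general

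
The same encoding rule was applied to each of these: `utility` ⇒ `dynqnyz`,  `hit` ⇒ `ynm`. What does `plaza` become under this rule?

The output letters match the input read backwards, each shifted +5: utility reversed is ytilitu. Read the word backwards and shift each letter +5.
For plaza: reverse → azalp; then shift: a+5=f, z+5=e, a+5=f, l+5=q, p+5=u.

fefqu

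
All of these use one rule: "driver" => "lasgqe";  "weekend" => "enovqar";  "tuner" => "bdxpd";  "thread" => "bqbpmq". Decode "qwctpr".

The shift increases by 1 at each position, starting from +8: 8, 9, 10, ….
Reversing it on qwctpr: q−8=i, w−9=n, c−10=s, t−11=i, p−12=d, r−13=e.

inside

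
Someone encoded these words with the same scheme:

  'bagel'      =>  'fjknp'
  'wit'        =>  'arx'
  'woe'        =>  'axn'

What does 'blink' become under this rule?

The shift depends on letter class: consonant b→f is +4, but vowel a→j is +9. The rule splits by letter class: vowels +9, consonants +4.
For blink: b(cons)+4=f, l(cons)+4=p, i(vowel)+9=r, n(cons)+4=r, k(cons)+4=o.

fprro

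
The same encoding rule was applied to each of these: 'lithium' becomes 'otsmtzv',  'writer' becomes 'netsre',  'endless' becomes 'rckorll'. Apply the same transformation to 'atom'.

Treating letters as 0–25, the rule is x ↦ 7x + 15 (mod 26).
Applying it to atom: a(0)→7·0+15≡15=p; t(19)→7·19+15≡18=s; o(14)→7·14+15≡9=j; m(12)→7·12+15≡21=v (all mod 26).

psjv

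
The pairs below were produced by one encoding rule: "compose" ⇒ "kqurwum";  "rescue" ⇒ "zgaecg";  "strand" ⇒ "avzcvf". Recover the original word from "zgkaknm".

Shifts by position in compose: pos 0: c→k (+8), pos 1: o→q (+2), pos 2: m→u (+8), pos 3: p→r (+2) — repeating every 2. The shifts repeat in a cycle of length 2: positions 0,1,… shift by +8, +2, then the pattern repeats.
Decoding zgkaknm: z−8=r, g−2=e, k−8=c, a−2=y, k−8=c, n−2=l, m−8=e.

recycle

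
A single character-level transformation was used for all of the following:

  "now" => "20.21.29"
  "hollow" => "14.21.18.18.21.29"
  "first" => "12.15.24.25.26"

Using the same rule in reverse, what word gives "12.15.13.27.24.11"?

figure

The number is (letter's place in the alphabet, a=1) + 6.
Undoing it on 12.15.13.27.24.11: 12→(12−6)÷1=6=f, 15→(15−6)÷1=9=i, 13→(13−6)÷1=7=g, 27→(27−6)÷1=21=u, 24→(24−6)÷1=18=r, 11→(11−6)÷1=5=e.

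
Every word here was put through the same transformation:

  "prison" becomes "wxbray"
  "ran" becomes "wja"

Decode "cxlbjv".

mascot

The output letters match the input read backwards, each shifted +9: prison reversed is nosirp. The word is reversed, then every letter is shifted forward by 9.
Decoding cxlbjv: shift back: c−9=t, x−9=o, l−9=c, b−9=s, j−9=a, v−9=m → tocsam; then reverse → mascot.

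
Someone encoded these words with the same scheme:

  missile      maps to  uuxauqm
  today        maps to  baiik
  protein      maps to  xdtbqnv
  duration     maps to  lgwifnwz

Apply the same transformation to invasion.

qzaienwz

It's a Vigenère-style cipher with numeric key [8,12,5]: position i shifts by key[i mod 3].
On invasion: i+8=q, n+12=z, v+5=a, a+8=i, s+12=e, i+5=n, o+8=w, n+12=z.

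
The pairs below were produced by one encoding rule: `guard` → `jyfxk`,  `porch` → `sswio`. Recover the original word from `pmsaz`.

minus

In guard: g→j is +3, u→y is +4, a→f is +5, r→x is +6 — the shift increases by 1 each position. Letter i (0-indexed) is shifted by i+3, so successive shifts are 3, 4, 5, ….
Reversing it on pmsaz: p−3=m, m−4=i, s−5=n, a−6=u, z−7=s.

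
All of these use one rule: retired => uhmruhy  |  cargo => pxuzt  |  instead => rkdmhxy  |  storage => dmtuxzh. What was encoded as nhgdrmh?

r(17)→u(20) and e(4)→h(7) fit y≡9x+23 (mod 26); the inverse of 9 mod 26 is 3. Each letter's alphabet position (a=0..z=25) is mapped through 9·x+23 mod 26 — an affine cipher.
Decoding nhgdrmh: n(13)→3·(13−23)≡22=w; h(7)→3·(7−23)≡4=e; g(6)→3·(6−23)≡1=b; d(3)→3·(3−23)≡18=s; r(17)→3·(17−23)≡8=i; m(12)→3·(12−23)≡19=t; h(7)→3·(7−23)≡4=e (all mod 26).

website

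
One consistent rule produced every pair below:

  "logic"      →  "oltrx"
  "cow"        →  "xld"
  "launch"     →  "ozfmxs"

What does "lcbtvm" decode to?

Letters are reflected about the middle of the alphabet (position → 25−position): Atbash.
Undoing it on lcbtvm: l↔o, c↔x, b↔y, t↔g, v↔e, m↔n.

oxygen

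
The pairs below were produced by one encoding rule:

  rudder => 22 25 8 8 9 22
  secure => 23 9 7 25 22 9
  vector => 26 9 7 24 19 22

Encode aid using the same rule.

r is letter #18 and maps to 22: an offset of 4. Each letter is replaced by its alphabet position (a=1..z=26) + 4.
On aid: a=1→5, i=9→13, d=4→8.

5 13 8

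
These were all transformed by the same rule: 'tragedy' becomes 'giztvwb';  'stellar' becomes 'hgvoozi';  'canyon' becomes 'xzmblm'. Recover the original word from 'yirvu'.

Each pair mirrors across the alphabet (t↔g, r↔i, a↔z): positions sum to 25. Each letter is replaced by its mirror in the alphabet: a↔z, b↔y, c↔x, and so on (the Atbash cipher).
Decoding yirvu: y↔b, i↔r, r↔i, v↔e, u↔f.

brief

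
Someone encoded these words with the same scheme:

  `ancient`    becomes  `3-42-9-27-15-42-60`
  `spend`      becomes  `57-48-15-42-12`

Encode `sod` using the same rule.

57-45-12

a(#1)→3 and n(#14)→42: differences scale by 3, so n = 3·pos + 0. The formula is n = 3×(alphabet index, a=1).
For sod: s=19→57, o=15→45, d=4→12.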